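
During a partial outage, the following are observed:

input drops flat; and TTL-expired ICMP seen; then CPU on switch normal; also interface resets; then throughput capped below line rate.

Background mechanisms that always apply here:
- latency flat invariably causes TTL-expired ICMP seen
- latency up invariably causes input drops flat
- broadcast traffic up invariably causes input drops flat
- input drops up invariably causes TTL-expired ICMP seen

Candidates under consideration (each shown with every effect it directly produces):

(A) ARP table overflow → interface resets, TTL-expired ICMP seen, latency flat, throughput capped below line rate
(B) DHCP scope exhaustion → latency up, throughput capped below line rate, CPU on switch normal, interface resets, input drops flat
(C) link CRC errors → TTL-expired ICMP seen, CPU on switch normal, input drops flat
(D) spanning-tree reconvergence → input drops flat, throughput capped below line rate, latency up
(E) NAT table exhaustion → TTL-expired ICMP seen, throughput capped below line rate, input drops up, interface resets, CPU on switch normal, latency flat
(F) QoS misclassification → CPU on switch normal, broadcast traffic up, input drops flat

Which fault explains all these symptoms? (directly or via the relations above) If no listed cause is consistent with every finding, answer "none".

For each candidate, compare predicted effects to what was observed:
(A) ARP table overflow — input drops flat -; TTL-expired ICMP seen +; CPU on switch normal -; interface resets +; throughput capped below line rate +
(B) DHCP scope exhaustion — does not account for TTL-expired ICMP seen
(C) link CRC errors — input drops flat +; TTL-expired ICMP seen +; CPU on switch normal +; interface resets -; throughput capped below line rate -
(D) spanning-tree reconvergence — input drops flat +; TTL-expired ICMP seen -; CPU on switch normal -; interface resets -; throughput capped below line rate +
(E) NAT table exhaustion — input drops flat -; TTL-expired ICMP seen +; CPU on switch normal +; interface resets +; throughput capped below line rate +
(F) QoS misclassification — input drops flat +; TTL-expired ICMP seen -; CPU on switch normal +; interface resets -; throughput capped below line rate -
Every candidate fails on at least one observation.

none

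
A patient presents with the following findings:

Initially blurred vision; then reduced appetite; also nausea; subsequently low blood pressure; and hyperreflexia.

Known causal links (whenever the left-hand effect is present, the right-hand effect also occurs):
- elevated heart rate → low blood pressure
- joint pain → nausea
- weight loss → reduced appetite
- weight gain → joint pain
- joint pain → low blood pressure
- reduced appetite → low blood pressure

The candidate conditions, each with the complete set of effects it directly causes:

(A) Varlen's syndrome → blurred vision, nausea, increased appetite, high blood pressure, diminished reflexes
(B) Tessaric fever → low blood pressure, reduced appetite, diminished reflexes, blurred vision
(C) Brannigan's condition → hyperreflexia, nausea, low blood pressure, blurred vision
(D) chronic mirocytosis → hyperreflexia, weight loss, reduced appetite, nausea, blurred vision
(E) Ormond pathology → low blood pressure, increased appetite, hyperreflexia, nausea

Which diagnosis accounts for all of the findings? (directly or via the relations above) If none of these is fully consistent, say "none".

D

Per-candidate check:
(A) Varlen's syndrome — blurred vision match; reduced appetite miss; nausea match; low blood pressure miss; hyperreflexia miss
(B) Tessaric fever — blurred vision match; reduced appetite match; nausea miss; low blood pressure match; hyperreflexia miss
(C) Brannigan's condition — does not account for reduced appetite
(D) chronic mirocytosis — accounts for every observation (low blood pressure through reduced appetite → low blood pressure)
(E) Ormond pathology — blurred vision miss; reduced appetite miss; nausea match; low blood pressure match; hyperreflexia match
(D) alone accounts for all the evidence.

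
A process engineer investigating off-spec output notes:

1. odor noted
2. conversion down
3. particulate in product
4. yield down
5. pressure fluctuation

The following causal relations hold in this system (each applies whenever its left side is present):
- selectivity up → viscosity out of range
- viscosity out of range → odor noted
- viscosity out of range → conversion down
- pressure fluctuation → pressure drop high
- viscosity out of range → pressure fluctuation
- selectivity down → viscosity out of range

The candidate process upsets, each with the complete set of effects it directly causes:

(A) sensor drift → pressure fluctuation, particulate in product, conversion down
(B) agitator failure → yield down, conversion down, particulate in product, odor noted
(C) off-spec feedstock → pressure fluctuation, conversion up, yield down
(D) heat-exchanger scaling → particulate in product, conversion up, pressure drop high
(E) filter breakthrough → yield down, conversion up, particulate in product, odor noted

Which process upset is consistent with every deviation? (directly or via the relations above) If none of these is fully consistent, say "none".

Per-candidate check:
(A) sensor drift — odor noted NO; conversion down yes; particulate in product yes; yield down NO; pressure fluctuation yes
(B) agitator failure — does not account for pressure fluctuation
(C) off-spec feedstock — odor noted NO; conversion down NO; particulate in product NO; yield down yes; pressure fluctuation yes
(D) heat-exchanger scaling — odor noted NO; conversion down NO; particulate in product yes; yield down NO; pressure fluctuation NO
(E) filter breakthrough — odor noted yes; conversion down NO; particulate in product yes; yield down yes; pressure fluctuation NO
Every candidate fails on at least one observation.

none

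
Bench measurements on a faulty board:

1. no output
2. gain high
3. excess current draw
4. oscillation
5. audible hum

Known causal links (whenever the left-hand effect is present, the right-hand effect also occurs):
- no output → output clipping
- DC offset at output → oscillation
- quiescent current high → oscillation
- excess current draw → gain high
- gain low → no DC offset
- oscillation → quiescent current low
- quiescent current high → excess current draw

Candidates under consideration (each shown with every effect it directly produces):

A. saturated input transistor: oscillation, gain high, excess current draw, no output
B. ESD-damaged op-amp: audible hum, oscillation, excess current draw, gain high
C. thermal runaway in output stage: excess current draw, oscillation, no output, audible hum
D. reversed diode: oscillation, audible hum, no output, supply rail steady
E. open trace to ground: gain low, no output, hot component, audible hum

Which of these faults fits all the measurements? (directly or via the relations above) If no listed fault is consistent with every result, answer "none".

Checking each candidate against the observations:
(A) saturated input transistor — no output ✓; gain high ✓; excess current draw ✓; oscillation ✓; audible hum ✗
(B) ESD-damaged op-amp — does not account for no output
(C) thermal runaway in output stage — accounts for every observation (gain high by excess current draw → gain high)
(D) reversed diode — no output ✓; gain high ✗; excess current draw ✗; oscillation ✓; audible hum ✓
(E) open trace to ground — fails on gain high, excess current draw, oscillation (predicts gain low, not gain high)
(C) alone accounts for all the evidence.

C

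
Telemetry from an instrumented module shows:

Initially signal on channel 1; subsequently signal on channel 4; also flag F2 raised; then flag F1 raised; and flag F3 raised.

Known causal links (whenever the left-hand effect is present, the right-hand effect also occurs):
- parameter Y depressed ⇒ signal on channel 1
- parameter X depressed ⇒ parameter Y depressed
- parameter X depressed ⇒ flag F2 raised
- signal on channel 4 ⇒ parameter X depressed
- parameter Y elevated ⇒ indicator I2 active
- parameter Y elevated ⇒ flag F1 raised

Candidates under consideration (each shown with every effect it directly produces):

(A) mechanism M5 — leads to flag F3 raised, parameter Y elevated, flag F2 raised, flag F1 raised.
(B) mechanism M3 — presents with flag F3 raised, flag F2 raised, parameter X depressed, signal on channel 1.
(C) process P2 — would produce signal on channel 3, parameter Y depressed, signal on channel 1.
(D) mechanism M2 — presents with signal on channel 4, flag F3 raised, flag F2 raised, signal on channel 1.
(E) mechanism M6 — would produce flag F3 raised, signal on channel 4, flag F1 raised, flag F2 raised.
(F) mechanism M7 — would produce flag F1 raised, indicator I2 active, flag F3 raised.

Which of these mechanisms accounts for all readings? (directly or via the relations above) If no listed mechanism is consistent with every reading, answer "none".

E

For each candidate, compare predicted effects to what was observed:
(A) mechanism M5 — signal on channel 1 ✗; signal on channel 4 ✗; flag F2 raised ✓; flag F1 raised ✓; flag F3 raised ✓
(B) mechanism M3 — signal on channel 1 ✓; signal on channel 4 ✗; flag F2 raised ✓; flag F1 raised ✗; flag F3 raised ✓
(C) process P2 — signal on channel 1 ✓; signal on channel 4 ✗; flag F2 raised ✗; flag F1 raised ✗; flag F3 raised ✗
(D) mechanism M2 — does not account for flag F1 raised
(E) mechanism M6 — accounts for every observation (signal on channel 1 by signal on channel 4 → parameter X depressed → parameter Y depressed → signal on channel 1)
(F) mechanism M7 — signal on channel 1 ✗; signal on channel 4 ✗; flag F2 raised ✗; flag F1 raised ✓; flag F3 raised ✓
(E) is the only candidate with no mismatches.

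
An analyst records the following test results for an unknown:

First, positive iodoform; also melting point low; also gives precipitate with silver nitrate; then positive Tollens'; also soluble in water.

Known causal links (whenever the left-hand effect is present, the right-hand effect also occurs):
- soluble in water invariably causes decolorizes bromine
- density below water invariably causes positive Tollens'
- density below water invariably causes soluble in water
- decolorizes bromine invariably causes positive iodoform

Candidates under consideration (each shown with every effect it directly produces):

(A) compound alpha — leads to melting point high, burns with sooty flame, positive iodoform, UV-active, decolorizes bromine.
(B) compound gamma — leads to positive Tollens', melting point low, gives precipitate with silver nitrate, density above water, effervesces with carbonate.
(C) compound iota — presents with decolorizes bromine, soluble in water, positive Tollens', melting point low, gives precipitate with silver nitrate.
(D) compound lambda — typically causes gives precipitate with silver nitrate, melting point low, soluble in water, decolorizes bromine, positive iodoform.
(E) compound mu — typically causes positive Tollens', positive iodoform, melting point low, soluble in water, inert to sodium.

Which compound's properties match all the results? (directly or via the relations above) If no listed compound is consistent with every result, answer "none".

C

Testing each hypothesis:
(A) compound alpha — fails on melting point low, gives precipitate with silver nitrate, positive Tollens', soluble in water (predicts melting point high, not melting point low)
(B) compound gamma — positive iodoform ✗; melting point low ✓; gives precipitate with silver nitrate ✓; positive Tollens' ✓; soluble in water ✗
(C) compound iota — accounts for every observation (positive iodoform by decolorizes bromine → positive iodoform)
(D) compound lambda — positive iodoform ✓; melting point low ✓; gives precipitate with silver nitrate ✓; positive Tollens' ✗; soluble in water ✓
(E) compound mu — positive iodoform ✓; melting point low ✓; gives precipitate with silver nitrate ✗; positive Tollens' ✓; soluble in water ✓
Only (C) is consistent with every observation.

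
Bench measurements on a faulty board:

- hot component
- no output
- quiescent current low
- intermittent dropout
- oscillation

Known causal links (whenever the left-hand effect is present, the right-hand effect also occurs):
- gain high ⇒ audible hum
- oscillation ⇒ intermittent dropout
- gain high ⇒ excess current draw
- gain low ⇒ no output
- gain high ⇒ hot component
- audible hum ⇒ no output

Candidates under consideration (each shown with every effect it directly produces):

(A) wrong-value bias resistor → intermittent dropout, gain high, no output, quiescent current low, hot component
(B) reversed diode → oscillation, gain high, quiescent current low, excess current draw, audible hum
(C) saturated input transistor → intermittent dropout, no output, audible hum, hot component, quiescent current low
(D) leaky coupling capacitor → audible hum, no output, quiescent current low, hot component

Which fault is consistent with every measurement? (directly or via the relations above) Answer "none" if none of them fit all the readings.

B

Checking each candidate against the observations:
(A) wrong-value bias resistor — hot component ✓; no output ✓; quiescent current low ✓; intermittent dropout ✓; oscillation ✗
(B) reversed diode — accounts for every observation (hot component via gain high → hot component)
(C) saturated input transistor — does not account for oscillation
(D) leaky coupling capacitor — hot component ✓; no output ✓; quiescent current low ✓; intermittent dropout ✗; oscillation ✗
Only (B) is consistent with every observation.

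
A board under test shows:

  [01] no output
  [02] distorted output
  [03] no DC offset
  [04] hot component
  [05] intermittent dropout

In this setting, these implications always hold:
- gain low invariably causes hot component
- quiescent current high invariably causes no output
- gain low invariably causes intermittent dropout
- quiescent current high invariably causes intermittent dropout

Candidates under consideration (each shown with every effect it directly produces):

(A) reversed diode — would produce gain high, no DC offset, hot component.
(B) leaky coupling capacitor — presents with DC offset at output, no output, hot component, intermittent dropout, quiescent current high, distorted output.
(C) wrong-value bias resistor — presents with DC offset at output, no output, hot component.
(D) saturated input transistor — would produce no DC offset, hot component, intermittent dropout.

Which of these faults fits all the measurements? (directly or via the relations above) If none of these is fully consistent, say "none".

none

For each candidate, compare predicted effects to what was observed:
(A) reversed diode — no output -; distorted output -; no DC offset +; hot component +; intermittent dropout -
(B) leaky coupling capacitor — no output +; distorted output +; no DC offset -; hot component +; intermittent dropout +
(C) wrong-value bias resistor — no output +; distorted output -; no DC offset -; hot component +; intermittent dropout -
(D) saturated input transistor — does not account for no output, distorted output
None of the listed candidates fits everything.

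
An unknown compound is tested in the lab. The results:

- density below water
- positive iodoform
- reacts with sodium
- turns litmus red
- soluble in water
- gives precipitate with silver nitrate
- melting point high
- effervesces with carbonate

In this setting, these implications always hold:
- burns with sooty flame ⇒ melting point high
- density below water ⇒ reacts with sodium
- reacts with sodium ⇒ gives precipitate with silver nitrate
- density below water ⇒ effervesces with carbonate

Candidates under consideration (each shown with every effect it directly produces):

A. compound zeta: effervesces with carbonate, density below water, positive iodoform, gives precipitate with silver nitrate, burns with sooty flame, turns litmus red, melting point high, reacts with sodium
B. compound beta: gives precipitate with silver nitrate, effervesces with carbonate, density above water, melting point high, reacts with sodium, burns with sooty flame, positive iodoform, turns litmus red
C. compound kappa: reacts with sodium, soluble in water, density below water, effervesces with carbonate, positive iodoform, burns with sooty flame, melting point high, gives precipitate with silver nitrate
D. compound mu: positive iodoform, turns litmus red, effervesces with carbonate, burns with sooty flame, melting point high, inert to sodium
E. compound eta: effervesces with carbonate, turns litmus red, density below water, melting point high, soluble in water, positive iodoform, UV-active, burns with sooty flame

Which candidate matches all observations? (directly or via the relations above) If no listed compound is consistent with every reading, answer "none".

For each candidate, compare predicted effects to what was observed:
(A) compound zeta — does not account for soluble in water
(B) compound beta — density below water -; positive iodoform +; reacts with sodium +; turns litmus red +; soluble in water -; gives precipitate with silver nitrate +; melting point high +; effervesces with carbonate +
(C) compound kappa — density below water +; positive iodoform +; reacts with sodium +; turns litmus red -; soluble in water +; gives precipitate with silver nitrate +; melting point high +; effervesces with carbonate +
(D) compound mu — fails on density below water, reacts with sodium, soluble in water, gives precipitate with silver nitrate (predicts inert to sodium, not reacts with sodium)
(E) compound eta — accounts for every observation (reacts with sodium by density below water → reacts with sodium)
Only (E) is consistent with every observation.

E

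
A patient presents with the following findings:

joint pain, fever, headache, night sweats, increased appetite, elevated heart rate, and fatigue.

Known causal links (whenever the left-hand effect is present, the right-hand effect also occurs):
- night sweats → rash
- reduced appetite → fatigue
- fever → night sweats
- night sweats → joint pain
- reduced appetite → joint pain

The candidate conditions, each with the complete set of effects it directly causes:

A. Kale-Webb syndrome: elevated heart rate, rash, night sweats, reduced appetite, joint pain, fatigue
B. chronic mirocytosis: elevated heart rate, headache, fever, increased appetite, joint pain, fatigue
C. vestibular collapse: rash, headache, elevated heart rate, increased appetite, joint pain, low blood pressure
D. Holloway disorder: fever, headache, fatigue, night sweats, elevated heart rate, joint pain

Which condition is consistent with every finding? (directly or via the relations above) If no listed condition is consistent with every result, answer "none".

B

Per-candidate check:
(A) Kale-Webb syndrome — joint pain yes; fever NO; headache NO; night sweats yes; increased appetite NO; elevated heart rate yes; fatigue yes
(B) chronic mirocytosis — accounts for every observation (night sweats through fever → night sweats)
(C) vestibular collapse — joint pain yes; fever NO; headache yes; night sweats NO; increased appetite yes; elevated heart rate yes; fatigue NO
(D) Holloway disorder — joint pain yes; fever yes; headache yes; night sweats yes; increased appetite NO; elevated heart rate yes; fatigue yes
(B) alone accounts for all the evidence.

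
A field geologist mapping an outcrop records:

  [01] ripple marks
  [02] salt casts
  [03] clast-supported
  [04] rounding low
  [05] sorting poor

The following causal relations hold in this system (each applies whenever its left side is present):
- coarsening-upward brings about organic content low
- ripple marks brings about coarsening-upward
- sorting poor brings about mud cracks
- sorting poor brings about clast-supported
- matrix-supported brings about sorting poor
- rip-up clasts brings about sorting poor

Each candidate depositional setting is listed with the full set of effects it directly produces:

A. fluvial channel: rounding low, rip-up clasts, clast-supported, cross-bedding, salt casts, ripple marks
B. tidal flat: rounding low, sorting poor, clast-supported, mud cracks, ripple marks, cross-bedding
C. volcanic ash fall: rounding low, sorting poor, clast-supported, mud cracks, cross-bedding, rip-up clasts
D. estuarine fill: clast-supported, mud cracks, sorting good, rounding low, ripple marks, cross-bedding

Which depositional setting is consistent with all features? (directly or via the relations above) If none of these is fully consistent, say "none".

Testing each hypothesis:
(A) fluvial channel — ripple marks yes; salt casts yes; clast-supported yes; rounding low yes; sorting poor yes (via rip-up clasts → sorting poor)
(B) tidal flat — ripple marks yes; salt casts NO; clast-supported yes; rounding low yes; sorting poor yes
(C) volcanic ash fall — ripple marks NO; salt casts NO; clast-supported yes; rounding low yes; sorting poor yes
(D) estuarine fill — ripple marks yes; salt casts NO; clast-supported yes; rounding low yes; sorting poor NO
Only (A) is consistent with every observation.

A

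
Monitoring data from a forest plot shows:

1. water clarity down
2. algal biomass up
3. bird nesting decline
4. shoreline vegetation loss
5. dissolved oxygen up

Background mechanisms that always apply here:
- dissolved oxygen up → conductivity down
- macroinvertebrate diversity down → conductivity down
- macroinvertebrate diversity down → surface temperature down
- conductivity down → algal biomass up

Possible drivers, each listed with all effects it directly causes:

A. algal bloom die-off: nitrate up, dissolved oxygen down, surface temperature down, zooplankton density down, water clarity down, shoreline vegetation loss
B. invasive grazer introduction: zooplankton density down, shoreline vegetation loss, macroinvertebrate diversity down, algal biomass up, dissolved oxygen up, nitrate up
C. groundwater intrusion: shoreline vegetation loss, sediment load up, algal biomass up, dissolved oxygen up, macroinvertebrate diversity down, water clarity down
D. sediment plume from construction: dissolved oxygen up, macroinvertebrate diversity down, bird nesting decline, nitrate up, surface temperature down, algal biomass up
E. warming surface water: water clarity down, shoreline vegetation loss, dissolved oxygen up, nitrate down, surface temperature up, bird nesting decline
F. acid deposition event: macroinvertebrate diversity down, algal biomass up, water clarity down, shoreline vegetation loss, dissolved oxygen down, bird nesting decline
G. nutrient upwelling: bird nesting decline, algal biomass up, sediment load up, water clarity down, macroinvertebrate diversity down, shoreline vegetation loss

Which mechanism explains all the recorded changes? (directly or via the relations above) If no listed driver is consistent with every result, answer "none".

Testing each hypothesis:
(A) algal bloom die-off — water clarity down ✓; algal biomass up ✗; bird nesting decline ✗; shoreline vegetation loss ✓; dissolved oxygen up ✗
(B) invasive grazer introduction — water clarity down ✗; algal biomass up ✓; bird nesting decline ✗; shoreline vegetation loss ✓; dissolved oxygen up ✓
(C) groundwater intrusion — water clarity down ✓; algal biomass up ✓; bird nesting decline ✗; shoreline vegetation loss ✓; dissolved oxygen up ✓
(D) sediment plume from construction — does not account for water clarity down, shoreline vegetation loss
(E) warming surface water — water clarity down ✓; algal biomass up ✓ (by dissolved oxygen up → conductivity down → algal biomass up); bird nesting decline ✓; shoreline vegetation loss ✓; dissolved oxygen up ✓
(F) acid deposition event — water clarity down ✓; algal biomass up ✓; bird nesting decline ✓; shoreline vegetation loss ✓; dissolved oxygen up ✗
(G) nutrient upwelling — does not account for dissolved oxygen up
(E) alone accounts for all the evidence.

E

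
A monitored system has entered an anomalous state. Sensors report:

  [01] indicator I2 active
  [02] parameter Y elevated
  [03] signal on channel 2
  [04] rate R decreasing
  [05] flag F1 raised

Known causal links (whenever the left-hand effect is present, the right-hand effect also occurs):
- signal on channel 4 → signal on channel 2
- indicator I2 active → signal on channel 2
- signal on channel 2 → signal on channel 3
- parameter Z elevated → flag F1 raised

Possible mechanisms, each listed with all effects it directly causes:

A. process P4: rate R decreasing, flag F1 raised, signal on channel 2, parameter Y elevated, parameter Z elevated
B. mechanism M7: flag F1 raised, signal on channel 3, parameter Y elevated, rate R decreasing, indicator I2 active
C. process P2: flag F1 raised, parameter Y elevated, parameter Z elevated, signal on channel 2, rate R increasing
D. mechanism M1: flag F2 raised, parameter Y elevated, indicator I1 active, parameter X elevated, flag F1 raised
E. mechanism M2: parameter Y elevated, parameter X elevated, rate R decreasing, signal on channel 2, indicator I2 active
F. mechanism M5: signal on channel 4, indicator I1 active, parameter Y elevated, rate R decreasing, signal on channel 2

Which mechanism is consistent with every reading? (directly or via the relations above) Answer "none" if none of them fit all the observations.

B

Testing each hypothesis:
(A) process P4 — does not account for indicator I2 active
(B) mechanism M7 — indicator I2 active yes; parameter Y elevated yes; signal on channel 2 yes (through indicator I2 active → signal on channel 2); rate R decreasing yes; flag F1 raised yes
(C) process P2 — indicator I2 active NO; parameter Y elevated yes; signal on channel 2 yes; rate R decreasing NO; flag F1 raised yes
(D) mechanism M1 — indicator I2 active NO; parameter Y elevated yes; signal on channel 2 NO; rate R decreasing NO; flag F1 raised yes
(E) mechanism M2 — indicator I2 active yes; parameter Y elevated yes; signal on channel 2 yes; rate R decreasing yes; flag F1 raised NO
(F) mechanism M5 — does not account for indicator I2 active, flag F1 raised
(B) is the only candidate with no mismatches.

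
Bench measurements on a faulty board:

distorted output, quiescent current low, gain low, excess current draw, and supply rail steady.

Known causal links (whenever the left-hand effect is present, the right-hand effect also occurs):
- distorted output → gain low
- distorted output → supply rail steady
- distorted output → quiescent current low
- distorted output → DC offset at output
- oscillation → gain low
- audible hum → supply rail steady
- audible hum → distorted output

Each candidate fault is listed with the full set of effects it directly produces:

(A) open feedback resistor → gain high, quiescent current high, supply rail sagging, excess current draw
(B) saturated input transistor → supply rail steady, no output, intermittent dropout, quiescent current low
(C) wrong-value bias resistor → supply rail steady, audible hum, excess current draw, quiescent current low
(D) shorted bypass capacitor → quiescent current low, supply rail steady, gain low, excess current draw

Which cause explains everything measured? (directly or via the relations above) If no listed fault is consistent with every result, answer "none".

C

For each candidate, compare predicted effects to what was observed:
(A) open feedback resistor — distorted output ✗; quiescent current low ✗; gain low ✗; excess current draw ✓; supply rail steady ✗
(B) saturated input transistor — distorted output ✗; quiescent current low ✓; gain low ✗; excess current draw ✗; supply rail steady ✓
(C) wrong-value bias resistor — accounts for every observation (distorted output through audible hum → distorted output)
(D) shorted bypass capacitor — does not account for distorted output
(C) is the only candidate with no mismatches.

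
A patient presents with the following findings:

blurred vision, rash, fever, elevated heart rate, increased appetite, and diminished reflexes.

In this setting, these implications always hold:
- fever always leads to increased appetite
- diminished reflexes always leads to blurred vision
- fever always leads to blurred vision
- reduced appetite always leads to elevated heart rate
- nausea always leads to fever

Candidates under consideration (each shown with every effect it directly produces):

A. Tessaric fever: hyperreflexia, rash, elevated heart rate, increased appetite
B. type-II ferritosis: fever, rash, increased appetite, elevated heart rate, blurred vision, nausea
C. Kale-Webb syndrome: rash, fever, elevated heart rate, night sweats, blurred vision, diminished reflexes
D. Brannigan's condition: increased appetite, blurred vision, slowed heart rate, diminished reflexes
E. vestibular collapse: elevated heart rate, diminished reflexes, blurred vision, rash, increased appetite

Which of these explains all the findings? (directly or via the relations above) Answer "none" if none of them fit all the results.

For each candidate, compare predicted effects to what was observed:
(A) Tessaric fever — blurred vision -; rash +; fever -; elevated heart rate +; increased appetite +; diminished reflexes -
(B) type-II ferritosis — does not account for diminished reflexes
(C) Kale-Webb syndrome — accounts for every observation (increased appetite through fever → increased appetite)
(D) Brannigan's condition — blurred vision +; rash -; fever -; elevated heart rate -; increased appetite +; diminished reflexes +
(E) vestibular collapse — does not account for fever
Only (C) is consistent with every observation.

C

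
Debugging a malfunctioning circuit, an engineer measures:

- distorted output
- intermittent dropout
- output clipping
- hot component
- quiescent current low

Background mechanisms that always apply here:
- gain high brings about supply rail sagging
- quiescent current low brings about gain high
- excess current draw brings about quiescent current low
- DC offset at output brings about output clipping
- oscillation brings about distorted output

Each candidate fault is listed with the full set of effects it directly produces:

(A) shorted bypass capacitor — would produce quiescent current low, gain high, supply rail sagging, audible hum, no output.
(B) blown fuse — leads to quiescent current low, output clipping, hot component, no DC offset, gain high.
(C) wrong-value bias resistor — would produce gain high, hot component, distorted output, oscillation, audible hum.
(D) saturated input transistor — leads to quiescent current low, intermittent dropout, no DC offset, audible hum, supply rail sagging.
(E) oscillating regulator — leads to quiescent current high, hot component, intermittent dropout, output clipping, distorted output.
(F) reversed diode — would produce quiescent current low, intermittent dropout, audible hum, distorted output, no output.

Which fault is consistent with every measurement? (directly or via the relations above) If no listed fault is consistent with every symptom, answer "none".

none

Per-candidate check:
(A) shorted bypass capacitor — does not account for distorted output, intermittent dropout, output clipping, hot component
(B) blown fuse — does not account for distorted output, intermittent dropout
(C) wrong-value bias resistor — distorted output +; intermittent dropout -; output clipping -; hot component +; quiescent current low -
(D) saturated input transistor — does not account for distorted output, output clipping, hot component
(E) oscillating regulator — distorted output +; intermittent dropout +; output clipping +; hot component +; quiescent current low -
(F) reversed diode — does not account for output clipping, hot component
No candidate is consistent with all observations.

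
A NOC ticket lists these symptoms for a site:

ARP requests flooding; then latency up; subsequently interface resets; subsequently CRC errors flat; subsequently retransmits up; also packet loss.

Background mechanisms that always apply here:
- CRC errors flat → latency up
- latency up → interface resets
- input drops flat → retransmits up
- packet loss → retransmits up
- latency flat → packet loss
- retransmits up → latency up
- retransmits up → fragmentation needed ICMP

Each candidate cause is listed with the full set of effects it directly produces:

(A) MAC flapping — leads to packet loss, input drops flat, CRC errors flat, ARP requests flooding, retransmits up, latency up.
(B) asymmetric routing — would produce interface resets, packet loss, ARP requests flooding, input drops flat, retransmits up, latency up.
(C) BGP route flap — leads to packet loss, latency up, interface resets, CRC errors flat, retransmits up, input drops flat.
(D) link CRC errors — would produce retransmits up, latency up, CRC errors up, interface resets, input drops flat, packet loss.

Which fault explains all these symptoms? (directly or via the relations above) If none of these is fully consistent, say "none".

Testing each hypothesis:
(A) MAC flapping — accounts for every observation (interface resets via latency up → interface resets)
(B) asymmetric routing — ARP requests flooding yes; latency up yes; interface resets yes; CRC errors flat NO; retransmits up yes; packet loss yes
(C) BGP route flap — does not account for ARP requests flooding
(D) link CRC errors — fails on ARP requests flooding, CRC errors flat (predicts CRC errors up, not CRC errors flat)
Only (A) is consistent with every observation.

A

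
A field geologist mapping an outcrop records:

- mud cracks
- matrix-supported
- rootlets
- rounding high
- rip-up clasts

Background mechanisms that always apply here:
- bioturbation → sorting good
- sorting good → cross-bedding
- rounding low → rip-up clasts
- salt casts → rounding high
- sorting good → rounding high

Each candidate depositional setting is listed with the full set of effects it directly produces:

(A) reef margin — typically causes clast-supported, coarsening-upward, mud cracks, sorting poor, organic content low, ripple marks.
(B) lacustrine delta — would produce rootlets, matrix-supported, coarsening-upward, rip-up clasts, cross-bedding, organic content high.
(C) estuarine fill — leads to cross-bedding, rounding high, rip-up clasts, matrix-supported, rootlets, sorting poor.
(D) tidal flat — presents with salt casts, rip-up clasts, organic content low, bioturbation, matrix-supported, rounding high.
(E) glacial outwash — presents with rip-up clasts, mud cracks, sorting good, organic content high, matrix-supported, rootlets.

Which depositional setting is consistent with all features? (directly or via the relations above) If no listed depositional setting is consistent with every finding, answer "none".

E

For each candidate, compare predicted effects to what was observed:
(A) reef margin — mud cracks match; matrix-supported miss; rootlets miss; rounding high miss; rip-up clasts miss
(B) lacustrine delta — mud cracks miss; matrix-supported match; rootlets match; rounding high miss; rip-up clasts match
(C) estuarine fill — mud cracks miss; matrix-supported match; rootlets match; rounding high match; rip-up clasts match
(D) tidal flat — does not account for mud cracks, rootlets
(E) glacial outwash — accounts for every observation (rounding high through sorting good → rounding high)
(E) alone accounts for all the evidence.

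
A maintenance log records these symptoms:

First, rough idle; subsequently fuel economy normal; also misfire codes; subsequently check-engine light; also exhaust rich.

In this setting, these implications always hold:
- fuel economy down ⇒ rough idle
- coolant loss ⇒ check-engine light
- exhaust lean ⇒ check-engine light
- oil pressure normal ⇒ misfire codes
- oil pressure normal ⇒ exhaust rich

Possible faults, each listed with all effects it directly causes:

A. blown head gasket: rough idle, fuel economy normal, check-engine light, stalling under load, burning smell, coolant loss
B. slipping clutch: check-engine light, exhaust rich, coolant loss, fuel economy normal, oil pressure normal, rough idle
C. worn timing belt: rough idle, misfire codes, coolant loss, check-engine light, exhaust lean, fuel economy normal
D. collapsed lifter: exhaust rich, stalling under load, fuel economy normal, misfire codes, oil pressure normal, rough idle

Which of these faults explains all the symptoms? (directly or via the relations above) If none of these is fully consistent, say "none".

For each candidate, compare predicted effects to what was observed:
(A) blown head gasket — rough idle yes; fuel economy normal yes; misfire codes NO; check-engine light yes; exhaust rich NO
(B) slipping clutch — accounts for every observation (misfire codes via oil pressure normal → misfire codes)
(C) worn timing belt — rough idle yes; fuel economy normal yes; misfire codes yes; check-engine light yes; exhaust rich NO
(D) collapsed lifter — does not account for check-engine light
Only (B) is consistent with every observation.

B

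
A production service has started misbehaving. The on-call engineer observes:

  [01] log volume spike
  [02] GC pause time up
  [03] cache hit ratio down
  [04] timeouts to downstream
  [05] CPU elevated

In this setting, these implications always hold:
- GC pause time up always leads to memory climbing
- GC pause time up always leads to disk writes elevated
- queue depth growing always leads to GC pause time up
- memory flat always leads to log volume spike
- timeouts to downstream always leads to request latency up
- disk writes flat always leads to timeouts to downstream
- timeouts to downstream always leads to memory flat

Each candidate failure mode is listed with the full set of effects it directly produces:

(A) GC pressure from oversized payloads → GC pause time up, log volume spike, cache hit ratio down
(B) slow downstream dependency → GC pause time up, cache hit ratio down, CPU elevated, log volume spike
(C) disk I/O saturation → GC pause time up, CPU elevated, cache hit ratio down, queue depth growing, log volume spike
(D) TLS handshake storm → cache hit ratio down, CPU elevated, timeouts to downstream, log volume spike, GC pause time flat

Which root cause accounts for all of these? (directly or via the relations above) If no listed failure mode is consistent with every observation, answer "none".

none

Testing each hypothesis:
(A) GC pressure from oversized payloads — log volume spike +; GC pause time up +; cache hit ratio down +; timeouts to downstream -; CPU elevated -
(B) slow downstream dependency — log volume spike +; GC pause time up +; cache hit ratio down +; timeouts to downstream -; CPU elevated +
(C) disk I/O saturation — log volume spike +; GC pause time up +; cache hit ratio down +; timeouts to downstream -; CPU elevated +
(D) TLS handshake storm — log volume spike +; GC pause time up -; cache hit ratio down +; timeouts to downstream +; CPU elevated +
No candidate is consistent with all observations.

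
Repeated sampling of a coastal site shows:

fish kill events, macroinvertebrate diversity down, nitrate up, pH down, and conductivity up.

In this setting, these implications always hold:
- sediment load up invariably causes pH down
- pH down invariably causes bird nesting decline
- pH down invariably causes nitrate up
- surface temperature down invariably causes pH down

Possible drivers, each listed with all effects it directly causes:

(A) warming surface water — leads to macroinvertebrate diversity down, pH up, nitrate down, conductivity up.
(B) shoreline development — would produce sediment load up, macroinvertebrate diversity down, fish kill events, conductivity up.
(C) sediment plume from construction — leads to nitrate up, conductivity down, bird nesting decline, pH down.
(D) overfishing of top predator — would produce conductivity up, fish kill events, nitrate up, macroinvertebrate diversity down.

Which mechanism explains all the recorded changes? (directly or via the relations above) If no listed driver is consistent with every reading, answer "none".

Checking each candidate against the observations:
(A) warming surface water — fails on fish kill events, nitrate up, pH down (predicts nitrate down, not nitrate up; predicts pH up, not pH down)
(B) shoreline development — fish kill events match; macroinvertebrate diversity down match; nitrate up match (by sediment load up → pH down → nitrate up); pH down match (by sediment load up → pH down); conductivity up match
(C) sediment plume from construction — fails on fish kill events, macroinvertebrate diversity down, conductivity up (predicts conductivity down, not conductivity up)
(D) overfishing of top predator — fish kill events match; macroinvertebrate diversity down match; nitrate up match; pH down miss; conductivity up match
(B) alone accounts for all the evidence.

B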